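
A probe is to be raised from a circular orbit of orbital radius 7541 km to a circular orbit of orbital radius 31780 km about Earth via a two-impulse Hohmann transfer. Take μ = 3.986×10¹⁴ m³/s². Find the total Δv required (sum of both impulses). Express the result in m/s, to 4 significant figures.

r₁ = 7541 km = 7.541×10⁶ m.
r₂ = 31780 km = 3.178×10⁷ m.
Transfer ellipse a_t = (r₁ + r₂)/2 = 1.966×10⁷ m.
At r₁: circular v_c1 = √(μ/r₁) = 7270 m/s; transfer-perigee v_p = √[μ(2/r₁ − 1/a_t)] = 9243 m/s.
Δv₁ = v_p − v_c1 = 1973 m/s.
At r₂: circular v_c2 = √(μ/r₂) = 3542 m/s; transfer-apogee v_a = √[μ(2/r₂ − 1/a_t)] = 2193 m/s.
Δv₂ = v_c2 − v_a = 1348 m/s.
Total Δv = Δv₁ + Δv₂ = 3321 m/s.

Δv_total ≈ 3321 m/s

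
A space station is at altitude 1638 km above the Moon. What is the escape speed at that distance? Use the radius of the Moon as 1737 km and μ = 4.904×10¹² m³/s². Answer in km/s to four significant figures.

v_esc ≈ 1.705 km/s

r = 1737 + 1638 = 3375.0 km = 3.3750×10⁶ m.
Escape speed v_esc = √(2μ/r) = √(2 × 4.904×10¹² / 3.375×10⁶) = √(2.906×10⁶) = 1705 m/s.
= 1.705 km/s.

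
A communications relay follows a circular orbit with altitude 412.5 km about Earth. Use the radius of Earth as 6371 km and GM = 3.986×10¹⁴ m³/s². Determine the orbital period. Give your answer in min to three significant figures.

T ≈ 92.7 min

r = 6371 + 412.5 = 6783.5 km = 6.7835×10⁶ m.
Kepler's third law: T = 2π√(r³/μ) = 2π√((6.784×10⁶)³ / 3.986×10¹⁴).
r³/μ = 7.831×10⁵ s², so T = 2π × 8.849×10² = 5.560×10³ s.
Converting: 5.560×10³ s ÷ 60.00 = 92.67 min.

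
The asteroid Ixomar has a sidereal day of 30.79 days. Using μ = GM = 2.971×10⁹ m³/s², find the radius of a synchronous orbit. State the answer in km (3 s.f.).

r_sync ≈ 8110 km

T = 30.79 days = 2.660×10⁶ s.
A synchronous orbit has period T, so by Kepler's third law a = (μT²/4π²)^(1/3).
μT²/4π² = 2.971×10⁹ × (2.660×10⁶)² / 39.48 = 5.326×10²⁰ m³.
a = 8.106×10⁶ m = 8105.8 km.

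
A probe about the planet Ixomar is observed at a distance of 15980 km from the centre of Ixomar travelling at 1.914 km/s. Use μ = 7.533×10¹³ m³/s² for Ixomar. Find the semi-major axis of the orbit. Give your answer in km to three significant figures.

a ≈ 13100 km

r = 1.598×10⁷ m.
Vis-viva rearranged: 1/a = 2/r − v²/μ = 1.252×10⁻⁷ − 4.863×10⁻⁸ = 7.653×10⁻⁸ m⁻¹.
a = 1.307×10⁷ m = 13068 km.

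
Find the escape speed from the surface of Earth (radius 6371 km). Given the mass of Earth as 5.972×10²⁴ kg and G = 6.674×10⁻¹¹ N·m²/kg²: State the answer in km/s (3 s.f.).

μ = GM = 6.674×10⁻¹¹ × 5.972×10²⁴ = 3.986×10¹⁴ m³/s².
r = R = 6.371×10⁶ m.
Escape speed v_esc = √(2μ/r) = √(2 × 3.986×10¹⁴ / 6.371×10⁶) = √(1.251×10⁸) = 11190 m/s.
= 11.19 km/s.

v_esc ≈ 11.2 km/s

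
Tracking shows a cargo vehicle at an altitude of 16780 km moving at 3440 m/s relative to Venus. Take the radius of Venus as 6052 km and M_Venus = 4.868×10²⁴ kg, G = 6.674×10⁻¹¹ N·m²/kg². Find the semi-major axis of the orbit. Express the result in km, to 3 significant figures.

μ = GM = 6.674×10⁻¹¹ × 4.868×10²⁴ = 3.249×10¹⁴ m³/s².
r = 6052 + 16780 = 22832 km = 2.283×10⁷ m.
Specific orbital energy ε = v²/2 − μ/r = (3440)²/2 − 3.249×10¹⁴/2.283×10⁷ = -8.313×10⁶ J/kg.
Since ε = −μ/(2a), a = −μ/(2ε) = 1.954×10⁷ m = 19542 km.

a ≈ 19500 km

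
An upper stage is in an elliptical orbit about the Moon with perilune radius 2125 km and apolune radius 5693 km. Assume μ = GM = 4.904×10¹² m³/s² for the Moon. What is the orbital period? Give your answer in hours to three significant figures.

Semi-major axis a = (r_p + r_a)/2 = (2125.0 + 5693.0)/2 = 3909.0 km = 3.909×10⁶ m.
By Kepler's third law T = 2π√(a³/μ) = 2π × 3.490×10³ = 2.193×10⁴ s.
= 6.091 hours.

T ≈ 6.09 hours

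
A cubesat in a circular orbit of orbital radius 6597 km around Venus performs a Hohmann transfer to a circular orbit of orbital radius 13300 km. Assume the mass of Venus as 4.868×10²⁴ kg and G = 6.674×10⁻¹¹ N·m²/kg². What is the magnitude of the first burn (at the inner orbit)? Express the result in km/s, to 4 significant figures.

μ = GM = 6.674×10⁻¹¹ × 4.868×10²⁴ = 3.249×10¹⁴ m³/s².
r₁ = 6597 km = 6.597×10⁶ m.
r₂ = 13300 km = 1.330×10⁷ m.
Transfer ellipse a_t = (r₁ + r₂)/2 = 9.948×10⁶ m.
At r₁: circular v_c1 = √(μ/r₁) = 7018 m/s; transfer-periapsis v_p = √[μ(2/r₁ − 1/a_t)] = 8114 m/s.
Δv₁ = v_p − v_c1 = 1096 m/s.
= 1.096 km/s.

Δv ≈ 1.096 km/s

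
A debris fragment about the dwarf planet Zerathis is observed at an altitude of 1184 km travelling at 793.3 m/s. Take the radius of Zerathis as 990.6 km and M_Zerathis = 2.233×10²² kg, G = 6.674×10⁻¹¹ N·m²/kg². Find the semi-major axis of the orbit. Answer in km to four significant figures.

a ≈ 2010 km

μ = GM = 6.674×10⁻¹¹ × 2.233×10²² = 1.490×10¹² m³/s².
r = 990.6 + 1184 = 2174.6 km = 2.175×10⁶ m.
Specific orbital energy ε = v²/2 − μ/r = (793.3)²/2 − 1.490×10¹²/2.175×10⁶ = -3.707×10⁵ J/kg.
Since ε = −μ/(2a), a = −μ/(2ε) = 2.010×10⁶ m = 2010.3 km.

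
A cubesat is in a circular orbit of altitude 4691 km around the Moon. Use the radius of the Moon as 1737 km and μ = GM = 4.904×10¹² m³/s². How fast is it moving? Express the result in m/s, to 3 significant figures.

v ≈ 873 m/s

r = 1737 + 4691 = 6428.0 km = 6.4280×10⁶ m.
For a circular orbit v = √(μ/r) = √(4.904×10¹² / 6.428×10⁶) = √(7.629×10⁵) = 873.4 m/s.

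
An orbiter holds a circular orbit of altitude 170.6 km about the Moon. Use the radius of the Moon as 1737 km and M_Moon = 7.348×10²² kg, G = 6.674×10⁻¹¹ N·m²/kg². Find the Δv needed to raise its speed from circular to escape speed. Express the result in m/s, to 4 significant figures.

μ = GM = 6.674×10⁻¹¹ × 7.348×10²² = 4.904×10¹² m³/s².
r = 1737 + 170.6 = 1907.6 km = 1.9076×10⁶ m.
Circular speed v_c = √(μ/r) = 1603 m/s.
Escape speed v_esc = √(2μ/r) = √2 × v_c = 2268 m/s.
Δv = v_esc − v_c = 664.1 m/s.

Δv ≈ 664.1 m/s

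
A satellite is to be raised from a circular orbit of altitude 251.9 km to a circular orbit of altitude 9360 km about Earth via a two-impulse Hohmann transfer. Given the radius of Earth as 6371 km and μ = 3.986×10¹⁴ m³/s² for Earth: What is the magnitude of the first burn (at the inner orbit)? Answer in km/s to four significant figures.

Δv ≈ 1.446 km/s

r₁ = 6371 + 251.9 = 6622.9 km = 6.6229×10⁶ m.
r₂ = 6371 + 9360 = 15731 km = 1.5731×10⁷ m.
Transfer ellipse a_t = (r₁ + r₂)/2 = 1.118×10⁷ m.
At r₁: circular v_c1 = √(μ/r₁) = 7758 m/s; transfer-perigee v_p = √[μ(2/r₁ − 1/a_t)] = 9204 m/s.
Δv₁ = v_p − v_c1 = 1446 m/s.
= 1.446 km/s.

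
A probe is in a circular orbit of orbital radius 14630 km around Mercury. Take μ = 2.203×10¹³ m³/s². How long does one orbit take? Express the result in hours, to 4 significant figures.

r = 14630 km = 1.463×10⁷ m.
Kepler's third law: T = 2π√(r³/μ) = 2π√((1.463×10⁷)³ / 2.203×10¹³).
r³/μ = 1.421×10⁸ s², so T = 2π × 1.192×10⁴ = 7.491×10⁴ s.
Converting: 7.491×10⁴ s ÷ 3600 = 20.81 hours.

T ≈ 20.81 hours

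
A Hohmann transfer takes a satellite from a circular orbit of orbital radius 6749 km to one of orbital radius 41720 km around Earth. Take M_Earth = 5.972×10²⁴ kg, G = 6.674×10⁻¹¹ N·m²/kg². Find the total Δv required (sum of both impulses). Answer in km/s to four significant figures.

Δv_total ≈ 3.858 km/s

μ = GM = 6.674×10⁻¹¹ × 5.972×10²⁴ = 3.986×10¹⁴ m³/s².
r₁ = 6749 km = 6.749×10⁶ m.
r₂ = 41720 km = 4.172×10⁷ m.
Transfer ellipse a_t = (r₁ + r₂)/2 = 2.423×10⁷ m.
At r₁: circular v_c1 = √(μ/r₁) = 7685 m/s; transfer-perigee v_p = √[μ(2/r₁ − 1/a_t)] = 10080 m/s.
Δv₁ = v_p − v_c1 = 2398 m/s.
At r₂: circular v_c2 = √(μ/r₂) = 3091 m/s; transfer-apogee v_a = √[μ(2/r₂ − 1/a_t)] = 1631 m/s.
Δv₂ = v_c2 − v_a = 1460 m/s.
Total Δv = Δv₁ + Δv₂ = 3858 m/s = 3.858 km/s.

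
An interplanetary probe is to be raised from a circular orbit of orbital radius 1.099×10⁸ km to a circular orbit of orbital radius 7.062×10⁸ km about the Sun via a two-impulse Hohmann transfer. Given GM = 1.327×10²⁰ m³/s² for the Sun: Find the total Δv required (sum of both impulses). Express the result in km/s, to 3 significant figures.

r₁ = 1.099×10⁸ km = 1.099×10¹¹ m.
r₂ = 7.062×10⁸ km = 7.062×10¹¹ m.
Transfer ellipse a_t = (r₁ + r₂)/2 = 4.080×10¹¹ m.
At r₁: circular v_c1 = √(μ/r₁) = 34750 m/s; transfer-perihelion v_p = √[μ(2/r₁ − 1/a_t)] = 45710 m/s.
Δv₁ = v_p − v_c1 = 10960 m/s.
At r₂: circular v_c2 = √(μ/r₂) = 13710 m/s; transfer-aphelion v_a = √[μ(2/r₂ − 1/a_t)] = 7114 m/s.
Δv₂ = v_c2 − v_a = 6594 m/s.
Total Δv = Δv₁ + Δv₂ = 17560 m/s = 17.56 km/s.

Δv_total ≈ 17.6 km/s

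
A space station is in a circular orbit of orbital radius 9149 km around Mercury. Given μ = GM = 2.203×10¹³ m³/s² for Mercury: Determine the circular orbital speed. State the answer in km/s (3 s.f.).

v ≈ 1.55 km/s

r = 9149 km = 9.149×10⁶ m.
For a circular orbit v = √(μ/r) = √(2.203×10¹³ / 9.149×10⁶) = √(2.408×10⁶) = 1552 m/s.
That is 1.552 km/s.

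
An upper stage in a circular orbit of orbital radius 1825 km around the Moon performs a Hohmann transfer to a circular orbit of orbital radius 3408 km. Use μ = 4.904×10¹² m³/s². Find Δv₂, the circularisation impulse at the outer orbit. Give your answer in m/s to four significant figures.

Δv ≈ 197.7 m/s

r₁ = 1825 km = 1.825×10⁶ m.
r₂ = 3408 km = 3.408×10⁶ m.
Transfer ellipse a_t = (r₁ + r₂)/2 = 2.616×10⁶ m.
At r₁: circular v_c1 = √(μ/r₁) = 1639 m/s; transfer-perilune v_p = √[μ(2/r₁ − 1/a_t)] = 1871 m/s.
At r₂: circular v_c2 = √(μ/r₂) = 1200 m/s; transfer-apolune v_a = √[μ(2/r₂ − 1/a_t)] = 1002 m/s.
Δv₂ = v_c2 − v_a = 197.7 m/s.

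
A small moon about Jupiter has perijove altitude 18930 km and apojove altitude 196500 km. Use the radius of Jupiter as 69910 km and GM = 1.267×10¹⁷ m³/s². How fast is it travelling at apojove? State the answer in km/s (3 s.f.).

r_p = 69910 + 18930 = 88840 km = 8.8840×10⁷ m.
r_a = 69910 + 196500 = 266410 km = 2.6641×10⁸ m.
Semi-major axis a = (r_p + r_a)/2 = 1.7762×10⁵ km = 1.776×10⁸ m.
Vis-viva: v² = μ(2/r − 1/a) = 1.267×10¹⁷ × (7.507×10⁻⁹ − 5.630×10⁻⁹) = 2.379×10⁸ m²/s².
v = 15420 m/s = 15.42 km/s.

v ≈ 15.4 km/s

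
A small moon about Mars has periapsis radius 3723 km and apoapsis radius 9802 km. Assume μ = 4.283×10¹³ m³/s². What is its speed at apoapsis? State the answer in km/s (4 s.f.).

Semi-major axis a = (r_p + r_a)/2 = 6762.5 km = 6.762×10⁶ m.
Vis-viva: v² = μ(2/r − 1/a) = 4.283×10¹³ × (2.040×10⁻⁷ − 1.479×10⁻⁷) = 2.406×10⁶ m²/s².
v = 1551 m/s = 1.551 km/s.

v ≈ 1.551 km/s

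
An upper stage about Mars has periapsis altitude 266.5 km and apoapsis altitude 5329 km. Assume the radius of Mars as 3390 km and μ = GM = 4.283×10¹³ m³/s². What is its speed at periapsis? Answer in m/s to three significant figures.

v ≈ 4060 m/s

r_p = 3390 + 266.5 = 3656.5 km = 3.6565×10⁶ m.
r_a = 3390 + 5329 = 8719.0 km = 8.7190×10⁶ m.
Semi-major axis a = (r_p + r_a)/2 = 6187.8 km = 6.188×10⁶ m.
Vis-viva: v² = μ(2/r − 1/a) = 4.283×10¹³ × (5.470×10⁻⁷ − 1.616×10⁻⁷) = 1.651×10⁷ m²/s².
v = 4063 m/s.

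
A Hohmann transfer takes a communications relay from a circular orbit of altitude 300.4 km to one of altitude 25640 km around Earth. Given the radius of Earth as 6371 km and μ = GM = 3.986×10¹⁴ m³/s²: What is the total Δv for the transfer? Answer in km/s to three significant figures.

Δv_total ≈ 3.67 km/s

r₁ = 6371 + 300.4 = 6671.4 km = 6.6714×10⁶ m.
r₂ = 6371 + 25640 = 32011 km = 3.2011×10⁷ m.
Transfer ellipse a_t = (r₁ + r₂)/2 = 1.934×10⁷ m.
At r₁: circular v_c1 = √(μ/r₁) = 7730 m/s; transfer-perigee v_p = √[μ(2/r₁ − 1/a_t)] = 9944 m/s.
Δv₁ = v_p − v_c1 = 2215 m/s.
At r₂: circular v_c2 = √(μ/r₂) = 3529 m/s; transfer-apogee v_a = √[μ(2/r₂ − 1/a_t)] = 2072 m/s.
Δv₂ = v_c2 − v_a = 1456 m/s.
Total Δv = Δv₁ + Δv₂ = 3671 m/s = 3.671 km/s.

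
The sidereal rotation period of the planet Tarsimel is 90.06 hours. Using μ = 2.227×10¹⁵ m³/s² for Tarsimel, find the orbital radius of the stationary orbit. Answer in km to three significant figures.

T = 90.06 hours = 3.242×10⁵ s.
A synchronous orbit has period T, so by Kepler's third law a = (μT²/4π²)^(1/3).
μT²/4π² = 2.227×10¹⁵ × (3.242×10⁵)² / 39.48 = 5.930×10²⁴ m³.
a = 1.810×10⁸ m = 1.8100×10⁵ km.

r_sync ≈ 1.81×10⁵ km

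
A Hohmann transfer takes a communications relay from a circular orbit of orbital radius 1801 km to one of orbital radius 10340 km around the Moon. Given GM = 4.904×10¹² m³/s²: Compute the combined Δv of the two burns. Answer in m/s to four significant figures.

Δv_total ≈ 817.0 m/s

r₁ = 1801 km = 1.801×10⁶ m.
r₂ = 10340 km = 1.034×10⁷ m.
Transfer ellipse a_t = (r₁ + r₂)/2 = 6.070×10⁶ m.
At r₁: circular v_c1 = √(μ/r₁) = 1650 m/s; transfer-perilune v_p = √[μ(2/r₁ − 1/a_t)] = 2154 m/s.
Δv₁ = v_p − v_c1 = 503.5 m/s.
At r₂: circular v_c2 = √(μ/r₂) = 688.7 m/s; transfer-apolune v_a = √[μ(2/r₂ − 1/a_t)] = 375.1 m/s.
Δv₂ = v_c2 − v_a = 313.6 m/s.
Total Δv = Δv₁ + Δv₂ = 817.0 m/s.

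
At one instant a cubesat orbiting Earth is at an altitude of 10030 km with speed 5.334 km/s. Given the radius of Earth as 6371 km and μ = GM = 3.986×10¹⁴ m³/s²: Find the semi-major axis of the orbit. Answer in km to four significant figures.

r = 6371 + 10030 = 16401 km = 1.640×10⁷ m.
Specific orbital energy ε = v²/2 − μ/r = (5334)²/2 − 3.986×10¹⁴/1.640×10⁷ = -1.008×10⁷ J/kg.
Since ε = −μ/(2a), a = −μ/(2ε) = 1.978×10⁷ m = 19776 km.

a ≈ 19780 km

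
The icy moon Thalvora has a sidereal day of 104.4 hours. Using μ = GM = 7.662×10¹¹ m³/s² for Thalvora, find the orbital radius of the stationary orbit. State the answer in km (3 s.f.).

T = 104.4 hours = 3.758×10⁵ s.
A synchronous orbit has period T, so by Kepler's third law a = (μT²/4π²)^(1/3).
μT²/4π² = 7.662×10¹¹ × (3.758×10⁵)² / 39.48 = 2.742×10²¹ m³.
a = 1.400×10⁷ m = 13996 km.

r_sync ≈ 14000 km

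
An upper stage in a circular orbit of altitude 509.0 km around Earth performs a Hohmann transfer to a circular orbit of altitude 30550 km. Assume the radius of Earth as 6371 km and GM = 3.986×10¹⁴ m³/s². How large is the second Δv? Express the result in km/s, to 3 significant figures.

r₁ = 6371 + 509.0 = 6880.0 km = 6.8800×10⁶ m.
r₂ = 6371 + 30550 = 36921 km = 3.6921×10⁷ m.
Transfer ellipse a_t = (r₁ + r₂)/2 = 2.190×10⁷ m.
At r₁: circular v_c1 = √(μ/r₁) = 7612 m/s; transfer-perigee v_p = √[μ(2/r₁ − 1/a_t)] = 9883 m/s.
At r₂: circular v_c2 = √(μ/r₂) = 3286 m/s; transfer-apogee v_a = √[μ(2/r₂ − 1/a_t)] = 1842 m/s.
Δv₂ = v_c2 − v_a = 1444 m/s.
= 1.444 km/s.

Δv ≈ 1.44 km/s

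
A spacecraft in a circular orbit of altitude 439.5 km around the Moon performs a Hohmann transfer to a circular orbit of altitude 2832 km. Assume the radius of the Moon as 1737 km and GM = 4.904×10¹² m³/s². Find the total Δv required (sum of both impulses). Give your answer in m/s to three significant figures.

Δv_total ≈ 450 m/s

r₁ = 1737 + 439.5 = 2176.5 km = 2.1765×10⁶ m.
r₂ = 1737 + 2832 = 4569.0 km = 4.5690×10⁶ m.
Transfer ellipse a_t = (r₁ + r₂)/2 = 3.373×10⁶ m.
At r₁: circular v_c1 = √(μ/r₁) = 1501 m/s; transfer-perilune v_p = √[μ(2/r₁ − 1/a_t)] = 1747 m/s.
Δv₁ = v_p − v_c1 = 246.0 m/s.
At r₂: circular v_c2 = √(μ/r₂) = 1036 m/s; transfer-apolune v_a = √[μ(2/r₂ − 1/a_t)] = 832.2 m/s.
Δv₂ = v_c2 − v_a = 203.8 m/s.
Total Δv = Δv₁ + Δv₂ = 449.8 m/s.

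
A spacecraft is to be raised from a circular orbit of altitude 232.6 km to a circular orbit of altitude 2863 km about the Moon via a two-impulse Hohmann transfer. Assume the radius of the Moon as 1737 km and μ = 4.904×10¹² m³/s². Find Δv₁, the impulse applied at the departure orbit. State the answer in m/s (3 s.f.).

r₁ = 1737 + 232.6 = 1969.6 km = 1.9696×10⁶ m.
r₂ = 1737 + 2863 = 4600.0 km = 4.6000×10⁶ m.
Transfer ellipse a_t = (r₁ + r₂)/2 = 3.285×10⁶ m.
At r₁: circular v_c1 = √(μ/r₁) = 1578 m/s; transfer-perilune v_p = √[μ(2/r₁ − 1/a_t)] = 1867 m/s.
Δv₁ = v_p − v_c1 = 289.4 m/s.

Δv ≈ 289 m/s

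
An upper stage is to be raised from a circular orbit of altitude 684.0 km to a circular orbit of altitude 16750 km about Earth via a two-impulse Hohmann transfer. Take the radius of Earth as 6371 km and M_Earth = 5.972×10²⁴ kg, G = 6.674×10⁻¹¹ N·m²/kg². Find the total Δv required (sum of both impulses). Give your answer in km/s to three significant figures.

Δv_total ≈ 3.10 km/s

μ = GM = 6.674×10⁻¹¹ × 5.972×10²⁴ = 3.986×10¹⁴ m³/s².
r₁ = 6371 + 684.0 = 7055.0 km = 7.0550×10⁶ m.
r₂ = 6371 + 16750 = 23121 km = 2.3121×10⁷ m.
Transfer ellipse a_t = (r₁ + r₂)/2 = 1.509×10⁷ m.
At r₁: circular v_c1 = √(μ/r₁) = 7516 m/s; transfer-perigee v_p = √[μ(2/r₁ − 1/a_t)] = 9304 m/s.
Δv₁ = v_p − v_c1 = 1788 m/s.
At r₂: circular v_c2 = √(μ/r₂) = 4152 m/s; transfer-apogee v_a = √[μ(2/r₂ − 1/a_t)] = 2839 m/s.
Δv₂ = v_c2 − v_a = 1313 m/s.
Total Δv = Δv₁ + Δv₂ = 3101 m/s = 3.101 km/s.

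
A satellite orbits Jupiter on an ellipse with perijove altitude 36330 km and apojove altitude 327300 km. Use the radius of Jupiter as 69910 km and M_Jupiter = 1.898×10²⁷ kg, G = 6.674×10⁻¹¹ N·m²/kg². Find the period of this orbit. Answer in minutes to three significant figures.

μ = GM = 6.674×10⁻¹¹ × 1.898×10²⁷ = 1.267×10¹⁷ m³/s².
r_p = 69910 + 36330 = 106240 km = 1.0624×10⁸ m.
r_a = 69910 + 327300 = 397210 km = 3.9721×10⁸ m.
Semi-major axis a = (r_p + r_a)/2 = (1.0624×10⁵ + 3.9721×10⁵)/2 = 2.5172×10⁵ km = 2.517×10⁸ m.
By Kepler's third law T = 2π√(a³/μ) = 2π × 1.122×10⁴ = 7.051×10⁴ s.
= 1175 minutes.

T ≈ 1180 minutes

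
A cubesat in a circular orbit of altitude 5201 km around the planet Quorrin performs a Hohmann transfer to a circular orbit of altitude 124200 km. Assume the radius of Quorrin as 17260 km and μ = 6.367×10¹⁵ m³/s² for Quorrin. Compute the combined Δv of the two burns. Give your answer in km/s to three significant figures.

Δv_total ≈ 8.48 km/s

r₁ = 17260 + 5201 = 22461 km = 2.2461×10⁷ m.
r₂ = 17260 + 124200 = 141460 km = 1.4146×10⁸ m.
Transfer ellipse a_t = (r₁ + r₂)/2 = 8.196×10⁷ m.
At r₁: circular v_c1 = √(μ/r₁) = 16840 m/s; transfer-periapsis v_p = √[μ(2/r₁ − 1/a_t)] = 22120 m/s.
Δv₁ = v_p − v_c1 = 5283 m/s.
At r₂: circular v_c2 = √(μ/r₂) = 6709 m/s; transfer-apoapsis v_a = √[μ(2/r₂ − 1/a_t)] = 3512 m/s.
Δv₂ = v_c2 − v_a = 3197 m/s.
Total Δv = Δv₁ + Δv₂ = 8479 m/s = 8.479 km/s.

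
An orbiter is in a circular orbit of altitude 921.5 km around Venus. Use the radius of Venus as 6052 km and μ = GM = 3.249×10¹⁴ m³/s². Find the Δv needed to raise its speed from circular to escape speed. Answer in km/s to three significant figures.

r = 6052 + 921.5 = 6973.5 km = 6.9735×10⁶ m.
Circular speed v_c = √(μ/r) = 6826 m/s.
Escape speed v_esc = √(2μ/r) = √2 × v_c = 9653 m/s.
Δv = v_esc − v_c = 2827 m/s = 2.827 km/s.

Δv ≈ 2.83 km/s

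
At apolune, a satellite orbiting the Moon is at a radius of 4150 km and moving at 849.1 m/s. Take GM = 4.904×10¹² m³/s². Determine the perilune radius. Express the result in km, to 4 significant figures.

perilune radius ≈ 1822 km

r_a = 4.150×10⁶ m.
Specific energy ε = v²/2 − μ/r = -8.212×10⁵ J/kg, so a = −μ/(2ε) = 2.986×10⁶ m.
The apsides satisfy r_p + r_a = 2a, so the perilune radius is 2a − r_a = 1.822×10⁶ m = 1821.7 km.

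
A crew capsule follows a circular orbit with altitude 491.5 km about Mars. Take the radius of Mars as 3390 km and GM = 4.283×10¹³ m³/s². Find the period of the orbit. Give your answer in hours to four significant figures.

r = 3390 + 491.5 = 3881.5 km = 3.8815×10⁶ m.
Kepler's third law: T = 2π√(r³/μ) = 2π√((3.882×10⁶)³ / 4.283×10¹³).
r³/μ = 1.365×10⁶ s², so T = 2π × 1.168×10³ = 7.342×10³ s.
Converting: 7.342×10³ s ÷ 3600 = 2.039 hours.

T ≈ 2.039 hours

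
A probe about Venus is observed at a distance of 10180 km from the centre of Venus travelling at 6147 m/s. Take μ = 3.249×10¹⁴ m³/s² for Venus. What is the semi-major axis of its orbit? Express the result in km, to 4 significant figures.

a ≈ 12470 km

r = 1.018×10⁷ m.
Vis-viva rearranged: 1/a = 2/r − v²/μ = 1.965×10⁻⁷ − 1.163×10⁻⁷ = 8.016×10⁻⁸ m⁻¹.
a = 1.247×10⁷ m = 12474 km.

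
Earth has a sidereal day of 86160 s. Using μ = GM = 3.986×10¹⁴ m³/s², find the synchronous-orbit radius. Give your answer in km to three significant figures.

A synchronous orbit has period T, so by Kepler's third law a = (μT²/4π²)^(1/3).
μT²/4π² = 3.986×10¹⁴ × (8.616×10⁴)² / 39.48 = 7.495×10²² m³.
a = 4.216×10⁷ m = 42163 km.

r_sync ≈ 42200 km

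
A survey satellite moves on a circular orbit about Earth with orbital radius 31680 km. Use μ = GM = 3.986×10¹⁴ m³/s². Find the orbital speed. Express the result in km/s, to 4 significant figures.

r = 31680 km = 3.168×10⁷ m.
For a circular orbit v = √(μ/r) = √(3.986×10¹⁴ / 3.168×10⁷) = √(1.258×10⁷) = 3547 m/s.
That is 3.547 km/s.

v ≈ 3.547 km/s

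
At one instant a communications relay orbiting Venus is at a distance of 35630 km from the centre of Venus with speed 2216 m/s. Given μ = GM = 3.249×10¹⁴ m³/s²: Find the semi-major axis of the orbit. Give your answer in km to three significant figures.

r = 3.563×10⁷ m.
Specific orbital energy ε = v²/2 − μ/r = (2216)²/2 − 3.249×10¹⁴/3.563×10⁷ = -6.663×10⁶ J/kg.
Since ε = −μ/(2a), a = −μ/(2ε) = 2.438×10⁷ m = 24379 km.

a ≈ 24400 km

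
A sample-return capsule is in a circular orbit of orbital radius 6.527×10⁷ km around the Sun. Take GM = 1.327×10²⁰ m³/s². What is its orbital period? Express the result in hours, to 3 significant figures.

T ≈ 2530 hours

r = 6.527×10⁷ km = 6.527×10¹⁰ m.
Kepler's third law: T = 2π√(r³/μ) = 2π√((6.527×10¹⁰)³ / 1.327×10²⁰).
r³/μ = 2.095×10¹² s², so T = 2π × 1.448×10⁶ = 9.095×10⁶ s.
Converting: 9.095×10⁶ s ÷ 3600 = 2526 hours.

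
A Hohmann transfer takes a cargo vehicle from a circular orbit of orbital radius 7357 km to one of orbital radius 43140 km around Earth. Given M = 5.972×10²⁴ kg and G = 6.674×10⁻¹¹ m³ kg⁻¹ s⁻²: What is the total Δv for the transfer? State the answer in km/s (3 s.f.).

μ = GM = 6.674×10⁻¹¹ × 5.972×10²⁴ = 3.986×10¹⁴ m³/s².
r₁ = 7357 km = 7.357×10⁶ m.
r₂ = 43140 km = 4.314×10⁷ m.
Transfer ellipse a_t = (r₁ + r₂)/2 = 2.525×10⁷ m.
At r₁: circular v_c1 = √(μ/r₁) = 7360 m/s; transfer-perigee v_p = √[μ(2/r₁ − 1/a_t)] = 9621 m/s.
Δv₁ = v_p − v_c1 = 2261 m/s.
At r₂: circular v_c2 = √(μ/r₂) = 3040 m/s; transfer-apogee v_a = √[μ(2/r₂ − 1/a_t)] = 1641 m/s.
Δv₂ = v_c2 − v_a = 1399 m/s.
Total Δv = Δv₁ + Δv₂ = 3659 m/s = 3.659 km/s.

Δv_total ≈ 3.66 km/s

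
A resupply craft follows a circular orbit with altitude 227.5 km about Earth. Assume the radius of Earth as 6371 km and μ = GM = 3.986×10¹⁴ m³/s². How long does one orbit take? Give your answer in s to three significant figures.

T ≈ 5330 s

r = 6371 + 227.5 = 6598.5 km = 6.5985×10⁶ m.
Kepler's third law: T = 2π√(r³/μ) = 2π√((6.598×10⁶)³ / 3.986×10¹⁴).
r³/μ = 7.208×10⁵ s², so T = 2π × 8.490×10² = 5.334×10³ s.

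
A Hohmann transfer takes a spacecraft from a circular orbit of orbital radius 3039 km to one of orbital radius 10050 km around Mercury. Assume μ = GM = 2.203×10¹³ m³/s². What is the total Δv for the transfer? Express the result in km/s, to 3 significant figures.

Δv_total ≈ 1.12 km/s

r₁ = 3039 km = 3.039×10⁶ m.
r₂ = 10050 km = 1.005×10⁷ m.
Transfer ellipse a_t = (r₁ + r₂)/2 = 6.544×10⁶ m.
At r₁: circular v_c1 = √(μ/r₁) = 2692 m/s; transfer-periherm v_p = √[μ(2/r₁ − 1/a_t)] = 3336 m/s.
Δv₁ = v_p − v_c1 = 644.1 m/s.
At r₂: circular v_c2 = √(μ/r₂) = 1481 m/s; transfer-apoherm v_a = √[μ(2/r₂ − 1/a_t)] = 1009 m/s.
Δv₂ = v_c2 − v_a = 471.6 m/s.
Total Δv = Δv₁ + Δv₂ = 1116 m/s = 1.116 km/s.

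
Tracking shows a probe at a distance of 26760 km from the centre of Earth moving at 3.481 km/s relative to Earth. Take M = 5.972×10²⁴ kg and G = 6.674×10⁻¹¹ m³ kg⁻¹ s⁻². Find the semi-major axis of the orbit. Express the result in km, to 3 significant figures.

a ≈ 22600 km

μ = GM = 6.674×10⁻¹¹ × 5.972×10²⁴ = 3.986×10¹⁴ m³/s².
r = 2.676×10⁷ m.
Specific orbital energy ε = v²/2 − μ/r = (3481)²/2 − 3.986×10¹⁴/2.676×10⁷ = -8.836×10⁶ J/kg.
Since ε = −μ/(2a), a = −μ/(2ε) = 2.255×10⁷ m = 22555 km.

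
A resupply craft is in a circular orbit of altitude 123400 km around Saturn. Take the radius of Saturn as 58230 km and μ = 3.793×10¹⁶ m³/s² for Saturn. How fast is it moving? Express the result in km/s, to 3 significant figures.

v ≈ 14.5 km/s

r = 58230 + 123400 = 181630 km = 1.8163×10⁸ m.
For a circular orbit v = √(μ/r) = √(3.793×10¹⁶ / 1.816×10⁸) = √(2.088×10⁸) = 14450 m/s.
That is 14.45 km/s.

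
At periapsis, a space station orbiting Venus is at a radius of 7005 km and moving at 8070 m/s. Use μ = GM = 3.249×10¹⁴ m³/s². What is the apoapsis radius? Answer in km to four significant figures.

apoapsis radius ≈ 16510 km

r_p = 7.005×10⁶ m.
Specific energy ε = v²/2 − μ/r = -1.382×10⁷ J/kg, so a = −μ/(2ε) = 1.176×10⁷ m.
The apsides satisfy r_p + r_a = 2a, so the apoapsis radius is 2a − r_p = 1.651×10⁷ m = 16507 km.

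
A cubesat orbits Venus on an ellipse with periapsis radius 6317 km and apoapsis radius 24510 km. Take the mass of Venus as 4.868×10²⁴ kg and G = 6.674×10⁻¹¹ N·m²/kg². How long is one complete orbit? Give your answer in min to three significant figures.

μ = GM = 6.674×10⁻¹¹ × 4.868×10²⁴ = 3.249×10¹⁴ m³/s².
Semi-major axis a = (r_p + r_a)/2 = (6317.0 + 24510)/2 = 15414 km = 1.541×10⁷ m.
By Kepler's third law T = 2π√(a³/μ) = 2π × 3.357×10³ = 2.109×10⁴ s.
= 351.6 min.

T ≈ 352 min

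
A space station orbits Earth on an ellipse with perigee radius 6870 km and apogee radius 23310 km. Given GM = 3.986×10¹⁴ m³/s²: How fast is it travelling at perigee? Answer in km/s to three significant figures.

Semi-major axis a = (r_p + r_a)/2 = 15090 km = 1.509×10⁷ m.
Vis-viva: v² = μ(2/r − 1/a) = 3.986×10¹⁴ × (2.911×10⁻⁷ − 6.627×10⁻⁸) = 8.963×10⁷ m²/s².
v = 9467 m/s = 9.467 km/s.

v ≈ 9.47 km/s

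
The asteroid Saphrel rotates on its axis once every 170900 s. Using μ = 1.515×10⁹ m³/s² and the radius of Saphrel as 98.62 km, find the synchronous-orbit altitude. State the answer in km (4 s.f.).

h_sync ≈ 940.1 km

A synchronous orbit has period T, so by Kepler's third law a = (μT²/4π²)^(1/3).
μT²/4π² = 1.515×10⁹ × (1.709×10⁵)² / 39.48 = 1.121×10¹⁸ m³.
a = 1.039×10⁶ m = 1038.8 km.
Altitude h = a − R = 1038.8 − 98.62 = 940.13 km.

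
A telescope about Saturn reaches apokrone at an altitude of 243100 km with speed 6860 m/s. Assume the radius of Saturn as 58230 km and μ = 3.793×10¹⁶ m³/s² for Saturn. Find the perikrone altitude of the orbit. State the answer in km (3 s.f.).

r_a = 58230 + 243100 = 3.0133×10⁵ km = 3.013×10⁸ m.
Specific energy ε = v²/2 − μ/r = -1.023×10⁸ J/kg, so a = −μ/(2ε) = 1.853×10⁸ m.
The apsides satisfy r_p + r_a = 2a, so the perikrone radius is 2a − r_a = 6.928×10⁷ m = 69277 km.
Perikrone altitude = 69277 − 58230 = 11047 km.

perikrone altitude ≈ 11000 km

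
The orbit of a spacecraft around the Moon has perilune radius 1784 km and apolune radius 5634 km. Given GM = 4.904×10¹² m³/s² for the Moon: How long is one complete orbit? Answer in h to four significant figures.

Semi-major axis a = (r_p + r_a)/2 = (1784.0 + 5634.0)/2 = 3709.0 km = 3.709×10⁶ m.
By Kepler's third law T = 2π√(a³/μ) = 2π × 3.226×10³ = 2.027×10⁴ s.
= 5.630 h.

T ≈ 5.630 h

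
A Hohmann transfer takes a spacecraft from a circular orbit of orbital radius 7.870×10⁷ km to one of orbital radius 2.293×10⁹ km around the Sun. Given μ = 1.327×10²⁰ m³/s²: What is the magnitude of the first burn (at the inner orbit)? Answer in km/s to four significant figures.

Δv ≈ 16.04 km/s

r₁ = 7.870×10⁷ km = 7.870×10¹⁰ m.
r₂ = 2.293×10⁹ km = 2.293×10¹² m.
Transfer ellipse a_t = (r₁ + r₂)/2 = 1.186×10¹² m.
At r₁: circular v_c1 = √(μ/r₁) = 41060 m/s; transfer-perihelion v_p = √[μ(2/r₁ − 1/a_t)] = 57100 m/s.
Δv₁ = v_p − v_c1 = 16040 m/s.
= 16.04 km/s.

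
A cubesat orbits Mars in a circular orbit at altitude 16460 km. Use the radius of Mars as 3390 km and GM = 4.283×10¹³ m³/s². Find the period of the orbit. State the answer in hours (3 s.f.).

r = 3390 + 16460 = 19850 km = 1.9850×10⁷ m.
Kepler's third law: T = 2π√(r³/μ) = 2π√((1.985×10⁷)³ / 4.283×10¹³).
r³/μ = 1.826×10⁸ s², so T = 2π × 1.351×10⁴ = 8.491×10⁴ s.
Converting: 8.491×10⁴ s ÷ 3600 = 23.59 hours.

T ≈ 23.6 hours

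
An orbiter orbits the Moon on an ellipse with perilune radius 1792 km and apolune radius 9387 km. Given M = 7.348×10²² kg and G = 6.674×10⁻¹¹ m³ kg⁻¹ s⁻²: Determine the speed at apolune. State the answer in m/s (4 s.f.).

μ = GM = 6.674×10⁻¹¹ × 7.348×10²² = 4.904×10¹² m³/s².
Semi-major axis a = (r_p + r_a)/2 = 5589.5 km = 5.590×10⁶ m.
Vis-viva: v² = μ(2/r − 1/a) = 4.904×10¹² × (2.131×10⁻⁷ − 1.789×10⁻⁷) = 1.675×10⁵ m²/s².
v = 409.3 m/s.

v ≈ 409.3 m/s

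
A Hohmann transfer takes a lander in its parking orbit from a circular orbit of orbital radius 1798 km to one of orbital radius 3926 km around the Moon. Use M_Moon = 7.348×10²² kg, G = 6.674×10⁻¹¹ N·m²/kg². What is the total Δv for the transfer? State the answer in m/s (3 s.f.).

μ = GM = 6.674×10⁻¹¹ × 7.348×10²² = 4.904×10¹² m³/s².
r₁ = 1798 km = 1.798×10⁶ m.
r₂ = 3926 km = 3.926×10⁶ m.
Transfer ellipse a_t = (r₁ + r₂)/2 = 2.862×10⁶ m.
At r₁: circular v_c1 = √(μ/r₁) = 1652 m/s; transfer-perilune v_p = √[μ(2/r₁ − 1/a_t)] = 1934 m/s.
Δv₁ = v_p − v_c1 = 282.8 m/s.
At r₂: circular v_c2 = √(μ/r₂) = 1118 m/s; transfer-apolune v_a = √[μ(2/r₂ − 1/a_t)] = 885.9 m/s.
Δv₂ = v_c2 − v_a = 231.8 m/s.
Total Δv = Δv₁ + Δv₂ = 514.6 m/s.

Δv_total ≈ 515 m/s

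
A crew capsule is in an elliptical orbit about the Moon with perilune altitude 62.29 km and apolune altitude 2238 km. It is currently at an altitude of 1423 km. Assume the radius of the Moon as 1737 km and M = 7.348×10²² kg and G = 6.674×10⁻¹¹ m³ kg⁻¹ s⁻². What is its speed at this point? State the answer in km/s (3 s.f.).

v ≈ 1.19 km/s

μ = GM = 6.674×10⁻¹¹ × 7.348×10²² = 4.904×10¹² m³/s².
r_p = 1737 + 62.29 = 1799.3 km = 1.7993×10⁶ m.
r_a = 1737 + 2238 = 3975.0 km = 3.9750×10⁶ m.
r = 1737 + 1423 = 3160.0 km = 3.160×10⁶ m.
Semi-major axis a = (r_p + r_a)/2 = 2887.1 km = 2.887×10⁶ m.
Vis-viva: v² = μ(2/r − 1/a) = 4.904×10¹² × (6.329×10⁻⁷ − 3.464×10⁻⁷) = 1.405×10⁶ m²/s².
v = 1185 m/s = 1.185 km/s.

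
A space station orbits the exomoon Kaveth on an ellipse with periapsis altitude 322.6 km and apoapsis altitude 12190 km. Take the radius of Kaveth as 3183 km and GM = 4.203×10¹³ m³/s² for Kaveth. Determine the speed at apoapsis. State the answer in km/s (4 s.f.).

r_p = 3183 + 322.6 = 3505.6 km = 3.5056×10⁶ m.
r_a = 3183 + 12190 = 15373 km = 1.5373×10⁷ m.
Semi-major axis a = (r_p + r_a)/2 = 9439.3 km = 9.439×10⁶ m.
Vis-viva: v² = μ(2/r − 1/a) = 4.203×10¹³ × (1.301×10⁻⁷ − 1.059×10⁻⁷) = 1.015×10⁶ m²/s².
v = 1008 m/s = 1.008 km/s.

v ≈ 1.008 km/s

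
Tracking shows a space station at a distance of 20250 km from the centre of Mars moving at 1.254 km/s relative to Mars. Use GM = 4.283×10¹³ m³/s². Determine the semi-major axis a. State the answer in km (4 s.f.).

a ≈ 16120 km

r = 2.025×10⁷ m.
Specific orbital energy ε = v²/2 − μ/r = (1254)²/2 − 4.283×10¹³/2.025×10⁷ = -1.329×10⁶ J/kg.
Since ε = −μ/(2a), a = −μ/(2ε) = 1.612×10⁷ m = 16116 km.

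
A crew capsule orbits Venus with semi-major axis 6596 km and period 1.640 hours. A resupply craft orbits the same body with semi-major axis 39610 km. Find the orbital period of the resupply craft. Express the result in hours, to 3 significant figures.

T₂ ≈ 24.1 hours

Kepler's third law: T² ∝ a³, so T₂ = T₁ (a₂/a₁)^(3/2).
a₂/a₁ = 6.005, (a₂/a₁)^(3/2) = 14.72.
T₂ = 1.640 × 14.72 = 24.13 hours.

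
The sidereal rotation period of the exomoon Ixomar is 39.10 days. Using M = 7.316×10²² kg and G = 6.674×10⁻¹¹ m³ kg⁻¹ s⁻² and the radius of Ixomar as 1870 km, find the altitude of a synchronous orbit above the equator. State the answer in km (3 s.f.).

μ = GM = 6.674×10⁻¹¹ × 7.316×10²² = 4.883×10¹² m³/s².
T = 39.10 days = 3.378×10⁶ s.
A synchronous orbit has period T, so by Kepler's third law a = (μT²/4π²)^(1/3).
μT²/4π² = 4.883×10¹² × (3.378×10⁶)² / 39.48 = 1.412×10²⁴ m³.
a = 1.122×10⁸ m = 1.1217×10⁵ km.
Altitude h = a − R = 1.1217×10⁵ − 1870 = 1.1030×10⁵ km.

h_sync ≈ 1.10×10⁵ km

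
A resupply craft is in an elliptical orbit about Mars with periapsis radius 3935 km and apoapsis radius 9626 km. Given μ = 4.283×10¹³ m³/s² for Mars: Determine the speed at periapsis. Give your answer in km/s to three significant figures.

Semi-major axis a = (r_p + r_a)/2 = 6780.5 km = 6.780×10⁶ m.
Vis-viva: v² = μ(2/r − 1/a) = 4.283×10¹³ × (5.083×10⁻⁷ − 1.475×10⁻⁷) = 1.545×10⁷ m²/s².
v = 3931 m/s = 3.931 km/s.

v ≈ 3.93 km/s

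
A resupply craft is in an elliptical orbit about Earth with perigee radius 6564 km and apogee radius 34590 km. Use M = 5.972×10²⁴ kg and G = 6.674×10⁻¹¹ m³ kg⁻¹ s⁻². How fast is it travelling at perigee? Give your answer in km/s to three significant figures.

v ≈ 10.1 km/s

μ = GM = 6.674×10⁻¹¹ × 5.972×10²⁴ = 3.986×10¹⁴ m³/s².
Semi-major axis a = (r_p + r_a)/2 = 20577 km = 2.058×10⁷ m.
Vis-viva: v² = μ(2/r − 1/a) = 3.986×10¹⁴ × (3.047×10⁻⁷ − 4.860×10⁻⁸) = 1.021×10⁸ m²/s².
v = 10100 m/s = 10.10 km/s.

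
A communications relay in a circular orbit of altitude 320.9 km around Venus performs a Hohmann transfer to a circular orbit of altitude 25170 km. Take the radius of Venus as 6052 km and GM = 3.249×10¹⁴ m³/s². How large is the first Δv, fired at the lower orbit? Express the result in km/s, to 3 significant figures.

r₁ = 6052 + 320.9 = 6372.9 km = 6.3729×10⁶ m.
r₂ = 6052 + 25170 = 31222 km = 3.1222×10⁷ m.
Transfer ellipse a_t = (r₁ + r₂)/2 = 1.880×10⁷ m.
At r₁: circular v_c1 = √(μ/r₁) = 7140 m/s; transfer-periapsis v_p = √[μ(2/r₁ − 1/a_t)] = 9202 m/s.
Δv₁ = v_p − v_c1 = 2062 m/s.
= 2.062 km/s.

Δv ≈ 2.06 km/s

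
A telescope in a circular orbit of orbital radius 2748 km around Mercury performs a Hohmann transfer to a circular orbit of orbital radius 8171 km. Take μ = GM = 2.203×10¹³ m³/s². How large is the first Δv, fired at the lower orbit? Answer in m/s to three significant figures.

Δv ≈ 632 m/s

r₁ = 2748 km = 2.748×10⁶ m.
r₂ = 8171 km = 8.171×10⁶ m.
Transfer ellipse a_t = (r₁ + r₂)/2 = 5.460×10⁶ m.
At r₁: circular v_c1 = √(μ/r₁) = 2831 m/s; transfer-periherm v_p = √[μ(2/r₁ − 1/a_t)] = 3464 m/s.
Δv₁ = v_p − v_c1 = 632.5 m/s.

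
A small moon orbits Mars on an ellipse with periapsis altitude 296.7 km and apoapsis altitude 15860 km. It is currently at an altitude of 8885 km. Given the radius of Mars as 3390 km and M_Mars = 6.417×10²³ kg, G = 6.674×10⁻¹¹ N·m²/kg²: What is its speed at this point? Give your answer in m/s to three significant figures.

μ = GM = 6.674×10⁻¹¹ × 6.417×10²³ = 4.283×10¹³ m³/s².
r_p = 3390 + 296.7 = 3686.7 km = 3.6867×10⁶ m.
r_a = 3390 + 15860 = 19250 km = 1.9250×10⁷ m.
r = 3390 + 8885 = 12275 km = 1.228×10⁷ m.
Semi-major axis a = (r_p + r_a)/2 = 11468 km = 1.147×10⁷ m.
Vis-viva: v² = μ(2/r − 1/a) = 4.283×10¹³ × (1.629×10⁻⁷ − 8.720×10⁻⁸) = 3.244×10⁶ m²/s².
v = 1801 m/s.

v ≈ 1800 m/s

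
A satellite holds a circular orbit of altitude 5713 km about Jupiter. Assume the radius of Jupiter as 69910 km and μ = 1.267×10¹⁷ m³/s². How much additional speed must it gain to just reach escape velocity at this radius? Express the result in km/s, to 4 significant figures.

r = 69910 + 5713 = 75623 km = 7.5623×10⁷ m.
Circular speed v_c = √(μ/r) = 40930 m/s.
Escape speed v_esc = √(2μ/r) = √2 × v_c = 57890 m/s.
Δv = v_esc − v_c = 16950 m/s = 16.95 km/s.

Δv ≈ 16.95 km/s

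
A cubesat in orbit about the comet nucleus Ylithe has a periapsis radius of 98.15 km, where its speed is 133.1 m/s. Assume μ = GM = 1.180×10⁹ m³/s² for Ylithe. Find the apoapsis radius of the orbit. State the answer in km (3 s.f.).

apoapsis radius ≈ 275 km

r_p = 9.815×10⁴ m.
Specific energy ε = v²/2 − μ/r = -3.165×10³ J/kg, so a = −μ/(2ε) = 1.864×10⁵ m.
The apsides satisfy r_p + r_a = 2a, so the apoapsis radius is 2a − r_p = 2.747×10⁵ m = 274.72 km.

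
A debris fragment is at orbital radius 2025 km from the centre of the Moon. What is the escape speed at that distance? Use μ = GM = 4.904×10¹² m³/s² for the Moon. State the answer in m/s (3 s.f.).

r = 2025 km = 2.025×10⁶ m.
Escape speed v_esc = √(2μ/r) = √(2 × 4.904×10¹² / 2.025×10⁶) = √(4.843×10⁶) = 2201 m/s.

v_esc ≈ 2200 m/s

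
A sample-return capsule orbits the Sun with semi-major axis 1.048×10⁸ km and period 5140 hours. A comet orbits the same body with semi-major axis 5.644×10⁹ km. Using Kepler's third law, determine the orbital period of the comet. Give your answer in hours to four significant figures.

Kepler's third law: T² ∝ a³, so T₂ = T₁ (a₂/a₁)^(3/2).
a₂/a₁ = 53.85, (a₂/a₁)^(3/2) = 395.2.
T₂ = 5140 × 395.2 = 2.031×10⁶ hours.

T₂ ≈ 2.031×10⁶ hours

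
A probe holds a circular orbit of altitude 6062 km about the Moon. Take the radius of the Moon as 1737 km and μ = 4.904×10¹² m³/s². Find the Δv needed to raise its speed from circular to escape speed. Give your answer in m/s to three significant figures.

r = 1737 + 6062 = 7799.0 km = 7.7990×10⁶ m.
Circular speed v_c = √(μ/r) = 793.0 m/s.
Escape speed v_esc = √(2μ/r) = √2 × v_c = 1121 m/s.
Δv = v_esc − v_c = 328.5 m/s.

Δv ≈ 328 m/s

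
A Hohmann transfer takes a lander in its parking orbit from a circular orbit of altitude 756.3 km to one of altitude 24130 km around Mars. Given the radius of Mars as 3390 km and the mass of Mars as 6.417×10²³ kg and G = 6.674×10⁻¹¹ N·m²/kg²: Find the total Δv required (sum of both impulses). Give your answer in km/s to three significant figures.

Δv_total ≈ 1.63 km/s

μ = GM = 6.674×10⁻¹¹ × 6.417×10²³ = 4.283×10¹³ m³/s².
r₁ = 3390 + 756.3 = 4146.3 km = 4.1463×10⁶ m.
r₂ = 3390 + 24130 = 27520 km = 2.7520×10⁷ m.
Transfer ellipse a_t = (r₁ + r₂)/2 = 1.583×10⁷ m.
At r₁: circular v_c1 = √(μ/r₁) = 3214 m/s; transfer-periapsis v_p = √[μ(2/r₁ − 1/a_t)] = 4237 m/s.
Δv₁ = v_p − v_c1 = 1023 m/s.
At r₂: circular v_c2 = √(μ/r₂) = 1247 m/s; transfer-apoapsis v_a = √[μ(2/r₂ − 1/a_t)] = 638.4 m/s.
Δv₂ = v_c2 − v_a = 609.1 m/s.
Total Δv = Δv₁ + Δv₂ = 1632 m/s = 1.632 km/s.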